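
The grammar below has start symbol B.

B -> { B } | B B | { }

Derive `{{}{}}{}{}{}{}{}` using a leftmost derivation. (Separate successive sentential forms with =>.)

B => BB => BBB => BBBB => BBBBB => BBBBBB => {B}BBBBB => {BB}BBBBB => {{}B}BBBBB => {{}{}}BBBBB => {{}{}}{}BBBB => {{}{}}{}{}BBB => {{}{}}{}{}{}BB => {{}{}}{}{}{}{}B => {{}{}}{}{}{}{}{}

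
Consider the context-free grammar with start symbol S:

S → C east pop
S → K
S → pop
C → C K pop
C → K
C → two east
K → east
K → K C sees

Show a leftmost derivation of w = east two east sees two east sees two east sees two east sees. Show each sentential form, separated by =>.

S => K => K C sees => K C sees C sees => K C sees C sees C sees => K C sees C sees C sees C sees => east C sees C sees C sees C sees => east two east sees C sees C sees C sees => east two east sees two east sees C sees C sees => east two east sees two east sees two east sees C sees => east two east sees two east sees two east sees two east sees

S => K   [S → K]
K => K C sees   [K → K C sees]
K C sees => K C sees C sees   [K → K C sees]
K C sees C sees => K C sees C sees C sees   [K → K C sees]
K C sees C sees C sees => K C sees C sees C sees C sees   [K → K C sees]
K C sees C sees C sees C sees => east C sees C sees C sees C sees   [K → east]
east C sees C sees C sees C sees => east two east sees C sees C sees C sees   [C → two east]
east two east sees C sees C sees C sees => east two east sees two east sees C sees C sees   [C → two east]
east two east sees two east sees C sees C sees => east two east sees two east sees two east sees C sees   [C → two east]
east two east sees two east sees two east sees C sees => east two east sees two east sees two east sees two east sees   [C → two east]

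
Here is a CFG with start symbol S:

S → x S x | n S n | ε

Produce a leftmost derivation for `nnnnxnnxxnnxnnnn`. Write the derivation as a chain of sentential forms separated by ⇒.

S ⇒ nSn ⇒ nnSnn ⇒ nnnSnnn ⇒ nnnnSnnnn ⇒ nnnnxSxnnnn ⇒ nnnnxnSnxnnnn ⇒ nnnnxnnSnnxnnnn ⇒ nnnnxnnxSxnnxnnnn ⇒ nnnnxnnxxnnxnnnn

S ⇒ nSn   [S → n S n]
nSn ⇒ nnSnn   [S → n S n]
nnSnn ⇒ nnnSnnn   [S → n S n]
nnnSnnn ⇒ nnnnSnnnn   [S → n S n]
nnnnSnnnn ⇒ nnnnxSxnnnn   [S → x S x]
nnnnxSxnnnn ⇒ nnnnxnSnxnnnn   [S → n S n]
nnnnxnSnxnnnn ⇒ nnnnxnnSnnxnnnn   [S → n S n]
nnnnxnnSnnxnnnn ⇒ nnnnxnnxSxnnxnnnn   [S → x S x]
nnnnxnnxSxnnxnnnn ⇒ nnnnxnnxxnnxnnnn   [S → ε]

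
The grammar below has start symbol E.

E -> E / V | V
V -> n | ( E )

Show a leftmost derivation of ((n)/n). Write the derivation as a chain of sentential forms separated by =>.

E => V => (E) => (E/V) => (V/V) => ((E)/V) => ((V)/V) => ((n)/V) => ((n)/n)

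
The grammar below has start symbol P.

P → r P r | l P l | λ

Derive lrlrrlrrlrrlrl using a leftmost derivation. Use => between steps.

P=>lPl=>lrPrl=>lrlPlrl=>lrlrPrlrl=>lrlrrPrrlrl=>lrlrrlPlrrlrl=>lrlrrlrPrlrrlrl=>lrlrrlrrlrrlrl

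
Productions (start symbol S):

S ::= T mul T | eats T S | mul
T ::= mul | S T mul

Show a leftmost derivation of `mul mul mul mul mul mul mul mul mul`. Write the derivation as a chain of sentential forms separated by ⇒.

S ⇒ T mul T   [S ::= T mul T]
T mul T ⇒ S T mul mul T   [T ::= S T mul]
S T mul mul T ⇒ T mul T T mul mul T   [S ::= T mul T]
T mul T T mul mul T ⇒ S T mul mul T T mul mul T   [T ::= S T mul]
S T mul mul T T mul mul T ⇒ mul T mul mul T T mul mul T   [S ::= mul]
mul T mul mul T T mul mul T ⇒ mul mul mul mul T T mul mul T   [T ::= mul]
mul mul mul mul T T mul mul T ⇒ mul mul mul mul mul T mul mul T   [T ::= mul]
mul mul mul mul mul T mul mul T ⇒ mul mul mul mul mul mul mul mul T   [T ::= mul]
mul mul mul mul mul mul mul mul T ⇒ mul mul mul mul mul mul mul mul mul   [T ::= mul]

S ⇒ T mul T ⇒ S T mul mul T ⇒ T mul T T mul mul T ⇒ S T mul mul T T mul mul T ⇒ mul T mul mul T T mul mul T ⇒ mul mul mul mul T T mul mul T ⇒ mul mul mul mul mul T mul mul T ⇒ mul mul mul mul mul mul mul mul T ⇒ mul mul mul mul mul mul mul mul mul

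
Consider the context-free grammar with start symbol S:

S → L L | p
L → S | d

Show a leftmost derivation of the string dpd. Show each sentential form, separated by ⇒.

S ⇒ LL ⇒ dL ⇒ dS ⇒ dLL ⇒ dSL ⇒ dpL ⇒ dpd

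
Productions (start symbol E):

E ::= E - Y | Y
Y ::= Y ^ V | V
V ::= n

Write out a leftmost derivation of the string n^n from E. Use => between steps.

E=>Y=>Y^V=>V^V=>n^V=>n^n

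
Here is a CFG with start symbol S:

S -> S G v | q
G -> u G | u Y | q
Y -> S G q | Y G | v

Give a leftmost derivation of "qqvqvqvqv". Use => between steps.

S => SGv => SGvGv => SGvGvGv => SGvGvGvGv => qGvGvGvGv => qqvGvGvGv => qqvqvGvGv => qqvqvqvGv => qqvqvqvqv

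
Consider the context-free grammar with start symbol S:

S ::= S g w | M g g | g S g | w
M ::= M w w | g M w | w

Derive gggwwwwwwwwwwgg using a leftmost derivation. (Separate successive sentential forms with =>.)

S=>Mgg=>gMwgg=>ggMwwgg=>ggMwwwwgg=>ggMwwwwwwgg=>ggMwwwwwwwwgg=>gggMwwwwwwwwwgg=>gggwwwwwwwwwwgg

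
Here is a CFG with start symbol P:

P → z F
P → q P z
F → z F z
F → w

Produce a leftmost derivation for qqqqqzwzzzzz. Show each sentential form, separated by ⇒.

P ⇒ qPz   [P → q P z]
qPz ⇒ qqPzz   [P → q P z]
qqPzz ⇒ qqqPzzz   [P → q P z]
qqqPzzz ⇒ qqqqPzzzz   [P → q P z]
qqqqPzzzz ⇒ qqqqqPzzzzz   [P → q P z]
qqqqqPzzzzz ⇒ qqqqqzFzzzzz   [P → z F]
qqqqqzFzzzzz ⇒ qqqqqzwzzzzz   [F → w]

P⇒qPz⇒qqPzz⇒qqqPzzz⇒qqqqPzzzz⇒qqqqqPzzzzz⇒qqqqqzFzzzzz⇒qqqqqzwzzzzz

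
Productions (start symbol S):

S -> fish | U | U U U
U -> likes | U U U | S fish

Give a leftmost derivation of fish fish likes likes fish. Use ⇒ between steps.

S ⇒ U   [S -> U]
U ⇒ S fish   [U -> S fish]
S fish ⇒ U U U fish   [S -> U U U]
U U U fish ⇒ S fish U U fish   [U -> S fish]
S fish U U fish ⇒ fish fish U U fish   [S -> fish]
fish fish U U fish ⇒ fish fish likes U fish   [U -> likes]
fish fish likes U fish ⇒ fish fish likes likes fish   [U -> likes]

S ⇒ U ⇒ S fish ⇒ U U U fish ⇒ S fish U U fish ⇒ fish fish U U fish ⇒ fish fish likes U fish ⇒ fish fish likes likes fish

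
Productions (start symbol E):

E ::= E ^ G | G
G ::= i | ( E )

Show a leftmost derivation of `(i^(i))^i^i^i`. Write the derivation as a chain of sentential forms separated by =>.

E => E^G   [E ::= E ^ G]
E^G => E^G^G   [E ::= E ^ G]
E^G^G => E^G^G^G   [E ::= E ^ G]
E^G^G^G => G^G^G^G   [E ::= G]
G^G^G^G => (E)^G^G^G   [G ::= ( E )]
(E)^G^G^G => (E^G)^G^G^G   [E ::= E ^ G]
(E^G)^G^G^G => (G^G)^G^G^G   [E ::= G]
(G^G)^G^G^G => (i^G)^G^G^G   [G ::= i]
(i^G)^G^G^G => (i^(E))^G^G^G   [G ::= ( E )]
(i^(E))^G^G^G => (i^(G))^G^G^G   [E ::= G]
(i^(G))^G^G^G => (i^(i))^G^G^G   [G ::= i]
(i^(i))^G^G^G => (i^(i))^i^G^G   [G ::= i]
(i^(i))^i^G^G => (i^(i))^i^i^G   [G ::= i]
(i^(i))^i^i^G => (i^(i))^i^i^i   [G ::= i]

E => E^G => E^G^G => E^G^G^G => G^G^G^G => (E)^G^G^G => (E^G)^G^G^G => (G^G)^G^G^G => (i^G)^G^G^G => (i^(E))^G^G^G => (i^(G))^G^G^G => (i^(i))^G^G^G => (i^(i))^i^G^G => (i^(i))^i^i^G => (i^(i))^i^i^i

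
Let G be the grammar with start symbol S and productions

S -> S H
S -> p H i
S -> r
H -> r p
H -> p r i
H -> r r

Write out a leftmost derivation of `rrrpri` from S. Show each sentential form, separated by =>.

S => SH   [S -> S H]
SH => SHH   [S -> S H]
SHH => rHH   [S -> r]
rHH => rrrH   [H -> r r]
rrrH => rrrpri   [H -> p r i]

S=>SH=>SHH=>rHH=>rrrH=>rrrpri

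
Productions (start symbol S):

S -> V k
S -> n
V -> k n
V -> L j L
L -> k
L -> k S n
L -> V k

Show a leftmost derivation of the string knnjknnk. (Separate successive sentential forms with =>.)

S => Vk   [S -> V k]
Vk => LjLk   [V -> L j L]
LjLk => kSnjLk   [L -> k S n]
kSnjLk => knnjLk   [S -> n]
knnjLk => knnjkSnk   [L -> k S n]
knnjkSnk => knnjknnk   [S -> n]

S => Vk => LjLk => kSnjLk => knnjLk => knnjkSnk => knnjknnk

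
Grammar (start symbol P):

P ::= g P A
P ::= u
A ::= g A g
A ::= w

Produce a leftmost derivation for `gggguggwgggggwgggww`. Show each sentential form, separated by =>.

P=>gPA=>ggPAA=>gggPAAA=>ggggPAAAA=>gggguAAAA=>ggggugAgAAA=>gggguggAggAAA=>gggguggwggAAA=>gggguggwgggAgAA=>gggguggwggggAggAA=>gggguggwgggggAgggAA=>gggguggwgggggwgggAA=>gggguggwgggggwgggwA=>gggguggwgggggwgggww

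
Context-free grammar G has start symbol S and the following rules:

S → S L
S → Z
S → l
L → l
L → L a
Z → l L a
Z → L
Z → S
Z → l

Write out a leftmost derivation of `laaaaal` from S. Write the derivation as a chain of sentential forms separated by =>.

S=>SL=>ZL=>LL=>LaL=>LaaL=>LaaaL=>LaaaaL=>LaaaaaL=>laaaaaL=>laaaaal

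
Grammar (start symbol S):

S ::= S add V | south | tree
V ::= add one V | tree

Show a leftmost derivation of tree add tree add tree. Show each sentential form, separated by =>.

S => S add V => S add V add V => tree add V add V => tree add tree add V => tree add tree add tree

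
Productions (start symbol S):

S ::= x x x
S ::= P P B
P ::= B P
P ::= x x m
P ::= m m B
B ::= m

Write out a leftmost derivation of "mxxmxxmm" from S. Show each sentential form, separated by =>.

S => PPB => BPPB => mPPB => mxxmPB => mxxmxxmB => mxxmxxmm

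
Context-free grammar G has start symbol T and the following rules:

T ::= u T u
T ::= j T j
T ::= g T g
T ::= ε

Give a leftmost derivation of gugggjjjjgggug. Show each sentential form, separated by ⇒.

T ⇒ gTg ⇒ guTug ⇒ gugTgug ⇒ guggTggug ⇒ gugggTgggug ⇒ gugggjTjgggug ⇒ gugggjjTjjgggug ⇒ gugggjjjjgggug

T ⇒ gTg   [T ::= g T g]
gTg ⇒ guTug   [T ::= u T u]
guTug ⇒ gugTgug   [T ::= g T g]
gugTgug ⇒ guggTggug   [T ::= g T g]
guggTggug ⇒ gugggTgggug   [T ::= g T g]
gugggTgggug ⇒ gugggjTjgggug   [T ::= j T j]
gugggjTjgggug ⇒ gugggjjTjjgggug   [T ::= j T j]
gugggjjTjjgggug ⇒ gugggjjjjgggug   [T ::= ε]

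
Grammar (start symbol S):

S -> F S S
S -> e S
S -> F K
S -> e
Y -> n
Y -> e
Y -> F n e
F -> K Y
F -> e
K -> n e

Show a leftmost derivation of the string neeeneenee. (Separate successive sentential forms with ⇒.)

S ⇒ FSS   [S -> F S S]
FSS ⇒ KYSS   [F -> K Y]
KYSS ⇒ neYSS   [K -> n e]
neYSS ⇒ neeSS   [Y -> e]
neeSS ⇒ neeeSS   [S -> e S]
neeeSS ⇒ neeeFKS   [S -> F K]
neeeFKS ⇒ neeeKYKS   [F -> K Y]
neeeKYKS ⇒ neeeneYKS   [K -> n e]
neeeneYKS ⇒ neeeneeKS   [Y -> e]
neeeneeKS ⇒ neeeneeneS   [K -> n e]
neeeneeneS ⇒ neeeneenee   [S -> e]

S ⇒ FSS ⇒ KYSS ⇒ neYSS ⇒ neeSS ⇒ neeeSS ⇒ neeeFKS ⇒ neeeKYKS ⇒ neeeneYKS ⇒ neeeneeKS ⇒ neeeneeneS ⇒ neeeneenee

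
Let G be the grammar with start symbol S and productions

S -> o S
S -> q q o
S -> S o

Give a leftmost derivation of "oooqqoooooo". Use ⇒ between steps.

S ⇒ So   [S -> S o]
So ⇒ oSo   [S -> o S]
oSo ⇒ oSoo   [S -> S o]
oSoo ⇒ oSooo   [S -> S o]
oSooo ⇒ ooSooo   [S -> o S]
ooSooo ⇒ ooSoooo   [S -> S o]
ooSoooo ⇒ ooSooooo   [S -> S o]
ooSooooo ⇒ oooSooooo   [S -> o S]
oooSooooo ⇒ oooqqoooooo   [S -> q q o]

S⇒So⇒oSo⇒oSoo⇒oSooo⇒ooSooo⇒ooSoooo⇒ooSooooo⇒oooSooooo⇒oooqqoooooo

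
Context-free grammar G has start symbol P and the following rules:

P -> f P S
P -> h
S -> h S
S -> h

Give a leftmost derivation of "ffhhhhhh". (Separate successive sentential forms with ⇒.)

P ⇒ fPS   [P -> f P S]
fPS ⇒ ffPSS   [P -> f P S]
ffPSS ⇒ ffhSS   [P -> h]
ffhSS ⇒ ffhhSS   [S -> h S]
ffhhSS ⇒ ffhhhSS   [S -> h S]
ffhhhSS ⇒ ffhhhhSS   [S -> h S]
ffhhhhSS ⇒ ffhhhhhS   [S -> h]
ffhhhhhS ⇒ ffhhhhhh   [S -> h]

P ⇒ fPS ⇒ ffPSS ⇒ ffhSS ⇒ ffhhSS ⇒ ffhhhSS ⇒ ffhhhhSS ⇒ ffhhhhhS ⇒ ffhhhhhh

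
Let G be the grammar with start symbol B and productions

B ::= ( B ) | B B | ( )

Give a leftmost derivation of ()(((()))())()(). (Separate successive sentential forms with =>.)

B => BB => BBB => ()BB => ()BBB => ()(B)BB => ()(BB)BB => ()((B)B)BB => ()(((B))B)BB => ()(((()))B)BB => ()(((()))())BB => ()(((()))())()B => ()(((()))())()()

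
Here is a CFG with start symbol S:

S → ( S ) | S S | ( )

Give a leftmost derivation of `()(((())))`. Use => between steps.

S => SS   [S → S S]
SS => ()S   [S → ( )]
()S => ()(S)   [S → ( S )]
()(S) => ()((S))   [S → ( S )]
()((S)) => ()(((S)))   [S → ( S )]
()(((S))) => ()(((())))   [S → ( )]

S=>SS=>()S=>()(S)=>()((S))=>()(((S)))=>()(((())))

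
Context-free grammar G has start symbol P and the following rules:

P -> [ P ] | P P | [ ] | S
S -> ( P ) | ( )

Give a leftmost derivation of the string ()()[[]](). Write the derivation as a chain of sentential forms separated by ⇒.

P ⇒ PP ⇒ PPP ⇒ SPP ⇒ ()PP ⇒ ()SP ⇒ ()()P ⇒ ()()PP ⇒ ()()[P]P ⇒ ()()[[]]P ⇒ ()()[[]]S ⇒ ()()[[]]()

P ⇒ PP   [P -> P P]
PP ⇒ PPP   [P -> P P]
PPP ⇒ SPP   [P -> S]
SPP ⇒ ()PP   [S -> ( )]
()PP ⇒ ()SP   [P -> S]
()SP ⇒ ()()P   [S -> ( )]
()()P ⇒ ()()PP   [P -> P P]
()()PP ⇒ ()()[P]P   [P -> [ P ]]
()()[P]P ⇒ ()()[[]]P   [P -> [ ]]
()()[[]]P ⇒ ()()[[]]S   [P -> S]
()()[[]]S ⇒ ()()[[]]()   [S -> ( )]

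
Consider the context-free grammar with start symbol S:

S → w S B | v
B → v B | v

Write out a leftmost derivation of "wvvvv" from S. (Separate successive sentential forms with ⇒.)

S⇒wSB⇒wvB⇒wvvB⇒wvvvB⇒wvvvv

S ⇒ wSB   [S → w S B]
wSB ⇒ wvB   [S → v]
wvB ⇒ wvvB   [B → v B]
wvvB ⇒ wvvvB   [B → v B]
wvvvB ⇒ wvvvv   [B → v]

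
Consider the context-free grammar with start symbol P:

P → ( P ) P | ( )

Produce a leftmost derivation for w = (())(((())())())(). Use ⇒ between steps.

P ⇒ (P)P   [P → ( P ) P]
(P)P ⇒ (())P   [P → ( )]
(())P ⇒ (())(P)P   [P → ( P ) P]
(())(P)P ⇒ (())((P)P)P   [P → ( P ) P]
(())((P)P)P ⇒ (())(((P)P)P)P   [P → ( P ) P]
(())(((P)P)P)P ⇒ (())(((())P)P)P   [P → ( )]
(())(((())P)P)P ⇒ (())(((())())P)P   [P → ( )]
(())(((())())P)P ⇒ (())(((())())())P   [P → ( )]
(())(((())())())P ⇒ (())(((())())())()   [P → ( )]

P⇒(P)P⇒(())P⇒(())(P)P⇒(())((P)P)P⇒(())(((P)P)P)P⇒(())(((())P)P)P⇒(())(((())())P)P⇒(())(((())())())P⇒(())(((())())())()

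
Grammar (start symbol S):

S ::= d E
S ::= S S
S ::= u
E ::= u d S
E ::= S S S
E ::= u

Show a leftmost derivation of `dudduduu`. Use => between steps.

S => dE => dudS => dudSS => duddES => dudduS => dudduSS => duddudES => dudduduS => dudduduu

S => dE   [S ::= d E]
dE => dudS   [E ::= u d S]
dudS => dudSS   [S ::= S S]
dudSS => duddES   [S ::= d E]
duddES => dudduS   [E ::= u]
dudduS => dudduSS   [S ::= S S]
dudduSS => duddudES   [S ::= d E]
duddudES => dudduduS   [E ::= u]
dudduduS => dudduduu   [S ::= u]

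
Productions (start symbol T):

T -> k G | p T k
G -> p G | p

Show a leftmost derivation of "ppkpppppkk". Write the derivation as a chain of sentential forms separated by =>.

T => pTk => ppTkk => ppkGkk => ppkpGkk => ppkppGkk => ppkpppGkk => ppkppppGkk => ppkpppppkk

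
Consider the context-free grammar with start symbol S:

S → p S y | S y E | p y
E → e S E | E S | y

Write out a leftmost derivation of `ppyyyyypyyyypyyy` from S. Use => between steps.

S=>SyE=>SyEyE=>pSyyEyE=>pSyEyyEyE=>pSyEyEyyEyE=>ppyyEyEyyEyE=>ppyyyyEyyEyE=>ppyyyyESyyEyE=>ppyyyyySyyEyE=>ppyyyyypyyyEyE=>ppyyyyypyyyESyE=>ppyyyyypyyyySyE=>ppyyyyypyyyypyyE=>ppyyyyypyyyypyyy

S => SyE   [S → S y E]
SyE => SyEyE   [S → S y E]
SyEyE => pSyyEyE   [S → p S y]
pSyyEyE => pSyEyyEyE   [S → S y E]
pSyEyyEyE => pSyEyEyyEyE   [S → S y E]
pSyEyEyyEyE => ppyyEyEyyEyE   [S → p y]
ppyyEyEyyEyE => ppyyyyEyyEyE   [E → y]
ppyyyyEyyEyE => ppyyyyESyyEyE   [E → E S]
ppyyyyESyyEyE => ppyyyyySyyEyE   [E → y]
ppyyyyySyyEyE => ppyyyyypyyyEyE   [S → p y]
ppyyyyypyyyEyE => ppyyyyypyyyESyE   [E → E S]
ppyyyyypyyyESyE => ppyyyyypyyyySyE   [E → y]
ppyyyyypyyyySyE => ppyyyyypyyyypyyE   [S → p y]
ppyyyyypyyyypyyE => ppyyyyypyyyypyyy   [E → y]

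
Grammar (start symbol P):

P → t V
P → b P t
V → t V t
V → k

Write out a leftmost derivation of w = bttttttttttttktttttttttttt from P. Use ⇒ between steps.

P ⇒ bPt ⇒ btVt ⇒ bttVtt ⇒ btttVttt ⇒ bttttVtttt ⇒ btttttVttttt ⇒ bttttttVtttttt ⇒ btttttttVttttttt ⇒ bttttttttVtttttttt ⇒ btttttttttVttttttttt ⇒ bttttttttttVtttttttttt ⇒ btttttttttttVttttttttttt ⇒ bttttttttttttVtttttttttttt ⇒ bttttttttttttktttttttttttt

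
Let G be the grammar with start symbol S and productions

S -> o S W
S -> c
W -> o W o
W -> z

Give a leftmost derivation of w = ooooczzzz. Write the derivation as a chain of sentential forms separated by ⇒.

S ⇒ oSW ⇒ ooSWW ⇒ oooSWWW ⇒ ooooSWWWW ⇒ oooocWWWW ⇒ ooooczWWW ⇒ ooooczzWW ⇒ ooooczzzW ⇒ ooooczzzz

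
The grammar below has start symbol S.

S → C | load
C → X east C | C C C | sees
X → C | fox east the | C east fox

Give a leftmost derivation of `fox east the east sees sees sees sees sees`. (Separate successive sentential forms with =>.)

S => C => C C C => C C C C C => X east C C C C C => fox east the east C C C C C => fox east the east sees C C C C => fox east the east sees sees C C C => fox east the east sees sees sees C C => fox east the east sees sees sees sees C => fox east the east sees sees sees sees sees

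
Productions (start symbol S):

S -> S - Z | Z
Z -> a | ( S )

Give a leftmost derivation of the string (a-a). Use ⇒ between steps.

S⇒Z⇒(S)⇒(S-Z)⇒(Z-Z)⇒(a-Z)⇒(a-a)

S ⇒ Z   [S -> Z]
Z ⇒ (S)   [Z -> ( S )]
(S) ⇒ (S-Z)   [S -> S - Z]
(S-Z) ⇒ (Z-Z)   [S -> Z]
(Z-Z) ⇒ (a-Z)   [Z -> a]
(a-Z) ⇒ (a-a)   [Z -> a]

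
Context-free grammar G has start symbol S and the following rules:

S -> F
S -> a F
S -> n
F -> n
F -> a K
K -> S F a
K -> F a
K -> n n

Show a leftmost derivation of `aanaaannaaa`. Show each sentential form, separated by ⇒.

S ⇒ aF ⇒ aaK ⇒ aaSFa ⇒ aanFa ⇒ aanaKa ⇒ aanaFaa ⇒ aanaaKaa ⇒ aanaaSFaaa ⇒ aanaaaFFaaa ⇒ aanaaanFaaa ⇒ aanaaannaaa

S ⇒ aF   [S -> a F]
aF ⇒ aaK   [F -> a K]
aaK ⇒ aaSFa   [K -> S F a]
aaSFa ⇒ aanFa   [S -> n]
aanFa ⇒ aanaKa   [F -> a K]
aanaKa ⇒ aanaFaa   [K -> F a]
aanaFaa ⇒ aanaaKaa   [F -> a K]
aanaaKaa ⇒ aanaaSFaaa   [K -> S F a]
aanaaSFaaa ⇒ aanaaaFFaaa   [S -> a F]
aanaaaFFaaa ⇒ aanaaanFaaa   [F -> n]
aanaaanFaaa ⇒ aanaaannaaa   [F -> n]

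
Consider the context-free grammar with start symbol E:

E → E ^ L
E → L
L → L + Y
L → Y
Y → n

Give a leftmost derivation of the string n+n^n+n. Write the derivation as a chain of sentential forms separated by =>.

E => E^L   [E → E ^ L]
E^L => L^L   [E → L]
L^L => L+Y^L   [L → L + Y]
L+Y^L => Y+Y^L   [L → Y]
Y+Y^L => n+Y^L   [Y → n]
n+Y^L => n+n^L   [Y → n]
n+n^L => n+n^L+Y   [L → L + Y]
n+n^L+Y => n+n^Y+Y   [L → Y]
n+n^Y+Y => n+n^n+Y   [Y → n]
n+n^n+Y => n+n^n+n   [Y → n]

E=>E^L=>L^L=>L+Y^L=>Y+Y^L=>n+Y^L=>n+n^L=>n+n^L+Y=>n+n^Y+Y=>n+n^n+Y=>n+n^n+n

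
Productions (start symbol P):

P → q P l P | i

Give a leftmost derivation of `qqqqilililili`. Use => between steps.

P => qPlP => qqPlPlP => qqqPlPlPlP => qqqqPlPlPlPlP => qqqqilPlPlPlP => qqqqililPlPlP => qqqqilililPlP => qqqqililililP => qqqqilililili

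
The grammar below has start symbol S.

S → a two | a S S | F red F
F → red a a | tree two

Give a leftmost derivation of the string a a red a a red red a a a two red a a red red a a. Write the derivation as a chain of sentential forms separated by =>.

S => a S S   [S → a S S]
a S S => a a S S S   [S → a S S]
a a S S S => a a F red F S S   [S → F red F]
a a F red F S S => a a red a a red F S S   [F → red a a]
a a red a a red F S S => a a red a a red red a a S S   [F → red a a]
a a red a a red red a a S S => a a red a a red red a a a two S   [S → a two]
a a red a a red red a a a two S => a a red a a red red a a a two F red F   [S → F red F]
a a red a a red red a a a two F red F => a a red a a red red a a a two red a a red F   [F → red a a]
a a red a a red red a a a two red a a red F => a a red a a red red a a a two red a a red red a a   [F → red a a]

S => a S S => a a S S S => a a F red F S S => a a red a a red F S S => a a red a a red red a a S S => a a red a a red red a a a two S => a a red a a red red a a a two F red F => a a red a a red red a a a two red a a red F => a a red a a red red a a a two red a a red red a a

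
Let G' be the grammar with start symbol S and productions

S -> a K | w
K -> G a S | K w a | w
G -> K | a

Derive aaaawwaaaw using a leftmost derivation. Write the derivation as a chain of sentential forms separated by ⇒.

S ⇒ aK ⇒ aGaS ⇒ aKaS ⇒ aGaSaS ⇒ aaaSaS ⇒ aaaaKaS ⇒ aaaaKwaaS ⇒ aaaawwaaS ⇒ aaaawwaaaK ⇒ aaaawwaaaw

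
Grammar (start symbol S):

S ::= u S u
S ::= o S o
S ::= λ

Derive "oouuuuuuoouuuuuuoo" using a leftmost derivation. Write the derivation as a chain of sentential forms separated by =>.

S => oSo   [S ::= o S o]
oSo => ooSoo   [S ::= o S o]
ooSoo => oouSuoo   [S ::= u S u]
oouSuoo => oouuSuuoo   [S ::= u S u]
oouuSuuoo => oouuuSuuuoo   [S ::= u S u]
oouuuSuuuoo => oouuuuSuuuuoo   [S ::= u S u]
oouuuuSuuuuoo => oouuuuuSuuuuuoo   [S ::= u S u]
oouuuuuSuuuuuoo => oouuuuuuSuuuuuuoo   [S ::= u S u]
oouuuuuuSuuuuuuoo => oouuuuuuoSouuuuuuoo   [S ::= o S o]
oouuuuuuoSouuuuuuoo => oouuuuuuoouuuuuuoo   [S ::= λ]

S => oSo => ooSoo => oouSuoo => oouuSuuoo => oouuuSuuuoo => oouuuuSuuuuoo => oouuuuuSuuuuuoo => oouuuuuuSuuuuuuoo => oouuuuuuoSouuuuuuoo => oouuuuuuoouuuuuuoo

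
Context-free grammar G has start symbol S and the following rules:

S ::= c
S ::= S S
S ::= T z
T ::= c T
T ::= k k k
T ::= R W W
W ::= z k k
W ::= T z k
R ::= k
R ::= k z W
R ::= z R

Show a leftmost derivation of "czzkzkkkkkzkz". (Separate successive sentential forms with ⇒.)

S ⇒ SS ⇒ cS ⇒ cTz ⇒ cRWWz ⇒ czRWWz ⇒ czzRWWz ⇒ czzkWWz ⇒ czzkzkkWz ⇒ czzkzkkTzkz ⇒ czzkzkkkkkzkz

S ⇒ SS   [S ::= S S]
SS ⇒ cS   [S ::= c]
cS ⇒ cTz   [S ::= T z]
cTz ⇒ cRWWz   [T ::= R W W]
cRWWz ⇒ czRWWz   [R ::= z R]
czRWWz ⇒ czzRWWz   [R ::= z R]
czzRWWz ⇒ czzkWWz   [R ::= k]
czzkWWz ⇒ czzkzkkWz   [W ::= z k k]
czzkzkkWz ⇒ czzkzkkTzkz   [W ::= T z k]
czzkzkkTzkz ⇒ czzkzkkkkkzkz   [T ::= k k k]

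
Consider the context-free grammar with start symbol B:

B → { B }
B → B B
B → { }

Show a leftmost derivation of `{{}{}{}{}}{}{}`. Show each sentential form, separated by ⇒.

B ⇒ BB ⇒ BBB ⇒ {B}BB ⇒ {BB}BB ⇒ {BBB}BB ⇒ {BBBB}BB ⇒ {{}BBB}BB ⇒ {{}{}BB}BB ⇒ {{}{}{}B}BB ⇒ {{}{}{}{}}BB ⇒ {{}{}{}{}}{}B ⇒ {{}{}{}{}}{}{}

B ⇒ BB   [B → B B]
BB ⇒ BBB   [B → B B]
BBB ⇒ {B}BB   [B → { B }]
{B}BB ⇒ {BB}BB   [B → B B]
{BB}BB ⇒ {BBB}BB   [B → B B]
{BBB}BB ⇒ {BBBB}BB   [B → B B]
{BBBB}BB ⇒ {{}BBB}BB   [B → { }]
{{}BBB}BB ⇒ {{}{}BB}BB   [B → { }]
{{}{}BB}BB ⇒ {{}{}{}B}BB   [B → { }]
{{}{}{}B}BB ⇒ {{}{}{}{}}BB   [B → { }]
{{}{}{}{}}BB ⇒ {{}{}{}{}}{}B   [B → { }]
{{}{}{}{}}{}B ⇒ {{}{}{}{}}{}{}   [B → { }]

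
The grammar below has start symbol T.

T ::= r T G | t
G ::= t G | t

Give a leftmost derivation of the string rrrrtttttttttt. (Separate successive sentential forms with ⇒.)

T ⇒ rTG   [T ::= r T G]
rTG ⇒ rrTGG   [T ::= r T G]
rrTGG ⇒ rrrTGGG   [T ::= r T G]
rrrTGGG ⇒ rrrrTGGGG   [T ::= r T G]
rrrrTGGGG ⇒ rrrrtGGGG   [T ::= t]
rrrrtGGGG ⇒ rrrrttGGGG   [G ::= t G]
rrrrttGGGG ⇒ rrrrtttGGGG   [G ::= t G]
rrrrtttGGGG ⇒ rrrrttttGGGG   [G ::= t G]
rrrrttttGGGG ⇒ rrrrtttttGGGG   [G ::= t G]
rrrrtttttGGGG ⇒ rrrrttttttGGG   [G ::= t]
rrrrttttttGGG ⇒ rrrrtttttttGGG   [G ::= t G]
rrrrtttttttGGG ⇒ rrrrttttttttGG   [G ::= t]
rrrrttttttttGG ⇒ rrrrtttttttttG   [G ::= t]
rrrrtttttttttG ⇒ rrrrtttttttttt   [G ::= t]

T ⇒ rTG ⇒ rrTGG ⇒ rrrTGGG ⇒ rrrrTGGGG ⇒ rrrrtGGGG ⇒ rrrrttGGGG ⇒ rrrrtttGGGG ⇒ rrrrttttGGGG ⇒ rrrrtttttGGGG ⇒ rrrrttttttGGG ⇒ rrrrtttttttGGG ⇒ rrrrttttttttGG ⇒ rrrrtttttttttG ⇒ rrrrtttttttttt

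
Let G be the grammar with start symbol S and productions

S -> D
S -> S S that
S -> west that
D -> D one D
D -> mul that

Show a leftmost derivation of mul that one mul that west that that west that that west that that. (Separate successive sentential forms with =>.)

S => S S that   [S -> S S that]
S S that => S S that S that   [S -> S S that]
S S that S that => S S that S that S that   [S -> S S that]
S S that S that S that => D S that S that S that   [S -> D]
D S that S that S that => D one D S that S that S that   [D -> D one D]
D one D S that S that S that => mul that one D S that S that S that   [D -> mul that]
mul that one D S that S that S that => mul that one mul that S that S that S that   [D -> mul that]
mul that one mul that S that S that S that => mul that one mul that west that that S that S that   [S -> west that]
mul that one mul that west that that S that S that => mul that one mul that west that that west that that S that   [S -> west that]
mul that one mul that west that that west that that S that => mul that one mul that west that that west that that west that that   [S -> west that]

S => S S that => S S that S that => S S that S that S that => D S that S that S that => D one D S that S that S that => mul that one D S that S that S that => mul that one mul that S that S that S that => mul that one mul that west that that S that S that => mul that one mul that west that that west that that S that => mul that one mul that west that that west that that west that that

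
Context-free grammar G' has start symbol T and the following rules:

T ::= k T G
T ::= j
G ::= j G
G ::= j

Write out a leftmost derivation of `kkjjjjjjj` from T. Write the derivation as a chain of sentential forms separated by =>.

T=>kTG=>kkTGG=>kkjGG=>kkjjGG=>kkjjjGG=>kkjjjjGG=>kkjjjjjG=>kkjjjjjjG=>kkjjjjjjj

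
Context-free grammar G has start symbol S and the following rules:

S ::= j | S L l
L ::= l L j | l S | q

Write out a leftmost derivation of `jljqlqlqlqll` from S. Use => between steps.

S => SLl   [S ::= S L l]
SLl => jLl   [S ::= j]
jLl => jlSl   [L ::= l S]
jlSl => jlSLll   [S ::= S L l]
jlSLll => jlSLlLll   [S ::= S L l]
jlSLlLll => jlSLlLlLll   [S ::= S L l]
jlSLlLlLll => jlSLlLlLlLll   [S ::= S L l]
jlSLlLlLlLll => jljLlLlLlLll   [S ::= j]
jljLlLlLlLll => jljqlLlLlLll   [L ::= q]
jljqlLlLlLll => jljqlqlLlLll   [L ::= q]
jljqlqlLlLll => jljqlqlqlLll   [L ::= q]
jljqlqlqlLll => jljqlqlqlqll   [L ::= q]

S => SLl => jLl => jlSl => jlSLll => jlSLlLll => jlSLlLlLll => jlSLlLlLlLll => jljLlLlLlLll => jljqlLlLlLll => jljqlqlLlLll => jljqlqlqlLll => jljqlqlqlqll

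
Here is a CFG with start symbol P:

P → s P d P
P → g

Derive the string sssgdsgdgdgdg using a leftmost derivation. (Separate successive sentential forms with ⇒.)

P⇒sPdP⇒ssPdPdP⇒sssPdPdPdP⇒sssgdPdPdP⇒sssgdsPdPdPdP⇒sssgdsgdPdPdP⇒sssgdsgdgdPdP⇒sssgdsgdgdgdP⇒sssgdsgdgdgdg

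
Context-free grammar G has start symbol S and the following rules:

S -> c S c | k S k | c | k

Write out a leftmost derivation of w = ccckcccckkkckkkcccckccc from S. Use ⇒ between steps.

S⇒cSc⇒ccScc⇒cccSccc⇒ccckSkccc⇒ccckcSckccc⇒ccckccScckccc⇒ccckcccSccckccc⇒ccckccccScccckccc⇒ccckcccckSkcccckccc⇒ccckcccckkSkkcccckccc⇒ccckcccckkkSkkkcccckccc⇒ccckcccckkkckkkcccckccc

S ⇒ cSc   [S -> c S c]
cSc ⇒ ccScc   [S -> c S c]
ccScc ⇒ cccSccc   [S -> c S c]
cccSccc ⇒ ccckSkccc   [S -> k S k]
ccckSkccc ⇒ ccckcSckccc   [S -> c S c]
ccckcSckccc ⇒ ccckccScckccc   [S -> c S c]
ccckccScckccc ⇒ ccckcccSccckccc   [S -> c S c]
ccckcccSccckccc ⇒ ccckccccScccckccc   [S -> c S c]
ccckccccScccckccc ⇒ ccckcccckSkcccckccc   [S -> k S k]
ccckcccckSkcccckccc ⇒ ccckcccckkSkkcccckccc   [S -> k S k]
ccckcccckkSkkcccckccc ⇒ ccckcccckkkSkkkcccckccc   [S -> k S k]
ccckcccckkkSkkkcccckccc ⇒ ccckcccckkkckkkcccckccc   [S -> c]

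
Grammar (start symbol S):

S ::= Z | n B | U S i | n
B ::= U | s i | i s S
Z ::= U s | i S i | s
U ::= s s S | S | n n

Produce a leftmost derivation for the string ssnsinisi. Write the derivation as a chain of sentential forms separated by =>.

S => USi => SSi => USiSi => ssSSiSi => ssnBSiSi => ssnsiSiSi => ssnsiniSi => ssnsiniZi => ssnsinisi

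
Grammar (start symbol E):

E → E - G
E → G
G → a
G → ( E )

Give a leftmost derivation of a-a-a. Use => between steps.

E => E-G => E-G-G => G-G-G => a-G-G => a-a-G => a-a-a

E => E-G   [E → E - G]
E-G => E-G-G   [E → E - G]
E-G-G => G-G-G   [E → G]
G-G-G => a-G-G   [G → a]
a-G-G => a-a-G   [G → a]
a-a-G => a-a-a   [G → a]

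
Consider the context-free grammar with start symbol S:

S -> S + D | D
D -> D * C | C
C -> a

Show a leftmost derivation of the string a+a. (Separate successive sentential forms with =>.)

S => S+D => D+D => C+D => a+D => a+C => a+a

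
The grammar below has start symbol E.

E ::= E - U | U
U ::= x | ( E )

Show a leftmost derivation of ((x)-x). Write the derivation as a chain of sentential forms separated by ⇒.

E ⇒ U ⇒ (E) ⇒ (E-U) ⇒ (U-U) ⇒ ((E)-U) ⇒ ((U)-U) ⇒ ((x)-U) ⇒ ((x)-x)

E ⇒ U   [E ::= U]
U ⇒ (E)   [U ::= ( E )]
(E) ⇒ (E-U)   [E ::= E - U]
(E-U) ⇒ (U-U)   [E ::= U]
(U-U) ⇒ ((E)-U)   [U ::= ( E )]
((E)-U) ⇒ ((U)-U)   [E ::= U]
((U)-U) ⇒ ((x)-U)   [U ::= x]
((x)-U) ⇒ ((x)-x)   [U ::= x]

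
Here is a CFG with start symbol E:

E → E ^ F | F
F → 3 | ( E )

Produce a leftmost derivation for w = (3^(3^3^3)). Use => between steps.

E => F => (E) => (E^F) => (F^F) => (3^F) => (3^(E)) => (3^(E^F)) => (3^(E^F^F)) => (3^(F^F^F)) => (3^(3^F^F)) => (3^(3^3^F)) => (3^(3^3^3))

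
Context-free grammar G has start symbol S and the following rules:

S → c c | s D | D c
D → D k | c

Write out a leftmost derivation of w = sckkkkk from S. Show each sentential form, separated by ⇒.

S ⇒ sD ⇒ sDk ⇒ sDkk ⇒ sDkkk ⇒ sDkkkk ⇒ sDkkkkk ⇒ sckkkkk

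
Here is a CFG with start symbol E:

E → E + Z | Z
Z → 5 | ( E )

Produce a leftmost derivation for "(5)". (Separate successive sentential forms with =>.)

E => Z => (E) => (Z) => (5)

E => Z   [E → Z]
Z => (E)   [Z → ( E )]
(E) => (Z)   [E → Z]
(Z) => (5)   [Z → 5]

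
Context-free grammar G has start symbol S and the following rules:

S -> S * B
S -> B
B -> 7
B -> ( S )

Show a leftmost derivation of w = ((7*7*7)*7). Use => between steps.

S => B   [S -> B]
B => (S)   [B -> ( S )]
(S) => (S*B)   [S -> S * B]
(S*B) => (B*B)   [S -> B]
(B*B) => ((S)*B)   [B -> ( S )]
((S)*B) => ((S*B)*B)   [S -> S * B]
((S*B)*B) => ((S*B*B)*B)   [S -> S * B]
((S*B*B)*B) => ((B*B*B)*B)   [S -> B]
((B*B*B)*B) => ((7*B*B)*B)   [B -> 7]
((7*B*B)*B) => ((7*7*B)*B)   [B -> 7]
((7*7*B)*B) => ((7*7*7)*B)   [B -> 7]
((7*7*7)*B) => ((7*7*7)*7)   [B -> 7]

S=>B=>(S)=>(S*B)=>(B*B)=>((S)*B)=>((S*B)*B)=>((S*B*B)*B)=>((B*B*B)*B)=>((7*B*B)*B)=>((7*7*B)*B)=>((7*7*7)*B)=>((7*7*7)*7)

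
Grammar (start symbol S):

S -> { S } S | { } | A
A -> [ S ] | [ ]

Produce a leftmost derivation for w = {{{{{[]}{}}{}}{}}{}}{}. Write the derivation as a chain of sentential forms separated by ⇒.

S ⇒ {S}S ⇒ {{S}S}S ⇒ {{{S}S}S}S ⇒ {{{{S}S}S}S}S ⇒ {{{{{S}S}S}S}S}S ⇒ {{{{{A}S}S}S}S}S ⇒ {{{{{[]}S}S}S}S}S ⇒ {{{{{[]}{}}S}S}S}S ⇒ {{{{{[]}{}}{}}S}S}S ⇒ {{{{{[]}{}}{}}{}}S}S ⇒ {{{{{[]}{}}{}}{}}{}}S ⇒ {{{{{[]}{}}{}}{}}{}}{}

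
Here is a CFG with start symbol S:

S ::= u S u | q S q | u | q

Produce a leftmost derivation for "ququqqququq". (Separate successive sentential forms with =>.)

S=>qSq=>quSuq=>quqSquq=>ququSuquq=>ququqSququq=>ququqqququq

S => qSq   [S ::= q S q]
qSq => quSuq   [S ::= u S u]
quSuq => quqSquq   [S ::= q S q]
quqSquq => ququSuquq   [S ::= u S u]
ququSuquq => ququqSququq   [S ::= q S q]
ququqSququq => ququqqququq   [S ::= q]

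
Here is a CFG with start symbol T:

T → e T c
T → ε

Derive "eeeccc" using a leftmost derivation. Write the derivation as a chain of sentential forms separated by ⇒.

T ⇒ eTc   [T → e T c]
eTc ⇒ eeTcc   [T → e T c]
eeTcc ⇒ eeeTccc   [T → e T c]
eeeTccc ⇒ eeeccc   [T → ε]

T ⇒ eTc ⇒ eeTcc ⇒ eeeTccc ⇒ eeeccc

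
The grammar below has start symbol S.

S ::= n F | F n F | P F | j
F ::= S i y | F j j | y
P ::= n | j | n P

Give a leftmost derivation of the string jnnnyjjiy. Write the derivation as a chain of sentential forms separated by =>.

S => PF   [S ::= P F]
PF => jF   [P ::= j]
jF => jSiy   [F ::= S i y]
jSiy => jPFiy   [S ::= P F]
jPFiy => jnPFiy   [P ::= n P]
jnPFiy => jnnPFiy   [P ::= n P]
jnnPFiy => jnnnFiy   [P ::= n]
jnnnFiy => jnnnFjjiy   [F ::= F j j]
jnnnFjjiy => jnnnyjjiy   [F ::= y]

S => PF => jF => jSiy => jPFiy => jnPFiy => jnnPFiy => jnnnFiy => jnnnFjjiy => jnnnyjjiy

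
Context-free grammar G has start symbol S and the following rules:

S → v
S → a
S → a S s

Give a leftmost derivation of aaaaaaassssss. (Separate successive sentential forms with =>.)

S=>aSs=>aaSss=>aaaSsss=>aaaaSssss=>aaaaaSsssss=>aaaaaaSssssss=>aaaaaaassssss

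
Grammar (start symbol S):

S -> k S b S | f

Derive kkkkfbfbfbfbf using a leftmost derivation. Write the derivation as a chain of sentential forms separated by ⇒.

S ⇒ kSbS   [S -> k S b S]
kSbS ⇒ kkSbSbS   [S -> k S b S]
kkSbSbS ⇒ kkkSbSbSbS   [S -> k S b S]
kkkSbSbSbS ⇒ kkkkSbSbSbSbS   [S -> k S b S]
kkkkSbSbSbSbS ⇒ kkkkfbSbSbSbS   [S -> f]
kkkkfbSbSbSbS ⇒ kkkkfbfbSbSbS   [S -> f]
kkkkfbfbSbSbS ⇒ kkkkfbfbfbSbS   [S -> f]
kkkkfbfbfbSbS ⇒ kkkkfbfbfbfbS   [S -> f]
kkkkfbfbfbfbS ⇒ kkkkfbfbfbfbf   [S -> f]

S ⇒ kSbS ⇒ kkSbSbS ⇒ kkkSbSbSbS ⇒ kkkkSbSbSbSbS ⇒ kkkkfbSbSbSbS ⇒ kkkkfbfbSbSbS ⇒ kkkkfbfbfbSbS ⇒ kkkkfbfbfbfbS ⇒ kkkkfbfbfbfbf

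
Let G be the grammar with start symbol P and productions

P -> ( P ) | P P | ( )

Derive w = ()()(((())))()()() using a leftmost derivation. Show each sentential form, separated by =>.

P => PP   [P -> P P]
PP => PPP   [P -> P P]
PPP => ()PP   [P -> ( )]
()PP => ()()P   [P -> ( )]
()()P => ()()PP   [P -> P P]
()()PP => ()()PPP   [P -> P P]
()()PPP => ()()PPPP   [P -> P P]
()()PPPP => ()()(P)PPP   [P -> ( P )]
()()(P)PPP => ()()((P))PPP   [P -> ( P )]
()()((P))PPP => ()()(((P)))PPP   [P -> ( P )]
()()(((P)))PPP => ()()(((())))PPP   [P -> ( )]
()()(((())))PPP => ()()(((())))()PP   [P -> ( )]
()()(((())))()PP => ()()(((())))()()P   [P -> ( )]
()()(((())))()()P => ()()(((())))()()()   [P -> ( )]

P=>PP=>PPP=>()PP=>()()P=>()()PP=>()()PPP=>()()PPPP=>()()(P)PPP=>()()((P))PPP=>()()(((P)))PPP=>()()(((())))PPP=>()()(((())))()PP=>()()(((())))()()P=>()()(((())))()()()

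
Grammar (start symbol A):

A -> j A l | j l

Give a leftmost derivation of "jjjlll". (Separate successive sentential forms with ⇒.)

A ⇒ jAl ⇒ jjAll ⇒ jjjlll

A ⇒ jAl   [A -> j A l]
jAl ⇒ jjAll   [A -> j A l]
jjAll ⇒ jjjlll   [A -> j l]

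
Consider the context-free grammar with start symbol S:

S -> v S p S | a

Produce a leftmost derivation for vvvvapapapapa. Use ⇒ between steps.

S ⇒ vSpS   [S -> v S p S]
vSpS ⇒ vvSpSpS   [S -> v S p S]
vvSpSpS ⇒ vvvSpSpSpS   [S -> v S p S]
vvvSpSpSpS ⇒ vvvvSpSpSpSpS   [S -> v S p S]
vvvvSpSpSpSpS ⇒ vvvvapSpSpSpS   [S -> a]
vvvvapSpSpSpS ⇒ vvvvapapSpSpS   [S -> a]
vvvvapapSpSpS ⇒ vvvvapapapSpS   [S -> a]
vvvvapapapSpS ⇒ vvvvapapapapS   [S -> a]
vvvvapapapapS ⇒ vvvvapapapapa   [S -> a]

S ⇒ vSpS ⇒ vvSpSpS ⇒ vvvSpSpSpS ⇒ vvvvSpSpSpSpS ⇒ vvvvapSpSpSpS ⇒ vvvvapapSpSpS ⇒ vvvvapapapSpS ⇒ vvvvapapapapS ⇒ vvvvapapapapa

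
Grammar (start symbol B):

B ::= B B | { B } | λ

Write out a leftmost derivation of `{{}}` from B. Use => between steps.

B => BB   [B ::= B B]
BB => BBB   [B ::= B B]
BBB => {B}BB   [B ::= { B }]
{B}BB => {BB}BB   [B ::= B B]
{BB}BB => {{B}B}BB   [B ::= { B }]
{{B}B}BB => {{}B}BB   [B ::= λ]
{{}B}BB => {{}}BB   [B ::= λ]
{{}}BB => {{}}B   [B ::= λ]
{{}}B => {{}}   [B ::= λ]

B=>BB=>BBB=>{B}BB=>{BB}BB=>{{B}B}BB=>{{}B}BB=>{{}}BB=>{{}}B=>{{}}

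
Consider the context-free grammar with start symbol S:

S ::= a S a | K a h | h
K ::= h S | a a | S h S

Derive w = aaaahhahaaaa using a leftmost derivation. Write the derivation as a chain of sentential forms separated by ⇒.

S ⇒ aSa   [S ::= a S a]
aSa ⇒ aaSaa   [S ::= a S a]
aaSaa ⇒ aaaSaaa   [S ::= a S a]
aaaSaaa ⇒ aaaaSaaaa   [S ::= a S a]
aaaaSaaaa ⇒ aaaaKahaaaa   [S ::= K a h]
aaaaKahaaaa ⇒ aaaahSahaaaa   [K ::= h S]
aaaahSahaaaa ⇒ aaaahhahaaaa   [S ::= h]

S⇒aSa⇒aaSaa⇒aaaSaaa⇒aaaaSaaaa⇒aaaaKahaaaa⇒aaaahSahaaaa⇒aaaahhahaaaa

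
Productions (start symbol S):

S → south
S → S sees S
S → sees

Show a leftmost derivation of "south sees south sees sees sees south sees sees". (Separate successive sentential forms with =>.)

S => S sees S => south sees S => south sees S sees S => south sees south sees S => south sees south sees S sees S => south sees south sees S sees S sees S => south sees south sees sees sees S sees S => south sees south sees sees sees south sees S => south sees south sees sees sees south sees sees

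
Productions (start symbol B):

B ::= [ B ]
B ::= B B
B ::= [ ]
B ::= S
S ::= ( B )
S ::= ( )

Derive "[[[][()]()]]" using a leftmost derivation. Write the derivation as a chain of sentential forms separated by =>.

B => [B] => [[B]] => [[BB]] => [[[]B]] => [[[]BB]] => [[[][B]B]] => [[[][S]B]] => [[[][()]B]] => [[[][()]S]] => [[[][()]()]]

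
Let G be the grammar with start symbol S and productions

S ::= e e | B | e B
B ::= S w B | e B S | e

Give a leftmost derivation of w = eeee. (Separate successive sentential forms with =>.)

S=>B=>eBS=>eeS=>eeeB=>eeee

S => B   [S ::= B]
B => eBS   [B ::= e B S]
eBS => eeS   [B ::= e]
eeS => eeeB   [S ::= e B]
eeeB => eeee   [B ::= e]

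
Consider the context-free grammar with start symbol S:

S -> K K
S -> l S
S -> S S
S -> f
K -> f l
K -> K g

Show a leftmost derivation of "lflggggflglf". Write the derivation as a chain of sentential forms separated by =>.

S => SS => lSS => lKKS => lKgKS => lKggKS => lKgggKS => lKggggKS => lflggggKS => lflggggKgS => lflggggflgS => lflggggflglS => lflggggflglf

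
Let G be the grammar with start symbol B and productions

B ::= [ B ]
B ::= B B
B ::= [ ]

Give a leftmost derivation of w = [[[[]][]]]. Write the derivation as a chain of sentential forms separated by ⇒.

B ⇒ [B]   [B ::= [ B ]]
[B] ⇒ [[B]]   [B ::= [ B ]]
[[B]] ⇒ [[BB]]   [B ::= B B]
[[BB]] ⇒ [[[B]B]]   [B ::= [ B ]]
[[[B]B]] ⇒ [[[[]]B]]   [B ::= [ ]]
[[[[]]B]] ⇒ [[[[]][]]]   [B ::= [ ]]

B ⇒ [B] ⇒ [[B]] ⇒ [[BB]] ⇒ [[[B]B]] ⇒ [[[[]]B]] ⇒ [[[[]][]]]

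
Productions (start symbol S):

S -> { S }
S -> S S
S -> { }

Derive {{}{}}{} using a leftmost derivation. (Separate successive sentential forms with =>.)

S => SS => {S}S => {SS}S => {{}S}S => {{}{}}S => {{}{}}{}

S => SS   [S -> S S]
SS => {S}S   [S -> { S }]
{S}S => {SS}S   [S -> S S]
{SS}S => {{}S}S   [S -> { }]
{{}S}S => {{}{}}S   [S -> { }]
{{}{}}S => {{}{}}{}   [S -> { }]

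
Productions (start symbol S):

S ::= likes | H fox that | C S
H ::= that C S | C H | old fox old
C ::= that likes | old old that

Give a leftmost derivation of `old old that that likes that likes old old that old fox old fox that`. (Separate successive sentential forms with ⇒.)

S ⇒ C S ⇒ old old that S ⇒ old old that C S ⇒ old old that that likes S ⇒ old old that that likes C S ⇒ old old that that likes that likes S ⇒ old old that that likes that likes C S ⇒ old old that that likes that likes old old that S ⇒ old old that that likes that likes old old that H fox that ⇒ old old that that likes that likes old old that old fox old fox that

S ⇒ C S   [S ::= C S]
C S ⇒ old old that S   [C ::= old old that]
old old that S ⇒ old old that C S   [S ::= C S]
old old that C S ⇒ old old that that likes S   [C ::= that likes]
old old that that likes S ⇒ old old that that likes C S   [S ::= C S]
old old that that likes C S ⇒ old old that that likes that likes S   [C ::= that likes]
old old that that likes that likes S ⇒ old old that that likes that likes C S   [S ::= C S]
old old that that likes that likes C S ⇒ old old that that likes that likes old old that S   [C ::= old old that]
old old that that likes that likes old old that S ⇒ old old that that likes that likes old old that H fox that   [S ::= H fox that]
old old that that likes that likes old old that H fox that ⇒ old old that that likes that likes old old that old fox old fox that   [H ::= old fox old]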